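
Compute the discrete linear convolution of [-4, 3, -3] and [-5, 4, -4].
y[0] = -4×-5 = 20; y[1] = -4×4 + 3×-5 = -31; y[2] = -4×-4 + 3×4 + -3×-5 = 43; y[3] = 3×-4 + -3×4 = -24; y[4] = -3×-4 = 12

[20, -31, 43, -24, 12]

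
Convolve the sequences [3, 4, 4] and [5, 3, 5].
y[0] = 3×5 = 15; y[1] = 3×3 + 4×5 = 29; y[2] = 3×5 + 4×3 + 4×5 = 47; y[3] = 4×5 + 4×3 = 32; y[4] = 4×5 = 20

[15, 29, 47, 32, 20]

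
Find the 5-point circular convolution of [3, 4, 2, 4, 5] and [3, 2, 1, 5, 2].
Use y[k] = Σ_j u[j]·v[(k-j) mod 5]. y[0] = 3×3 + 4×2 + 2×5 + 4×1 + 5×2 = 41; y[1] = 3×2 + 4×3 + 2×2 + 4×5 + 5×1 = 47; y[2] = 3×1 + 4×2 + 2×3 + 4×2 + 5×5 = 50; y[3] = 3×5 + 4×1 + 2×2 + 4×3 + 5×2 = 45; y[4] = 3×2 + 4×5 + 2×1 + 4×2 + 5×3 = 51. Result: [41, 47, 50, 45, 51]

[41, 47, 50, 45, 51]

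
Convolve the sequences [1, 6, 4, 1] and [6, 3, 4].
y[0] = 1×6 = 6; y[1] = 1×3 + 6×6 = 39; y[2] = 1×4 + 6×3 + 4×6 = 46; y[3] = 6×4 + 4×3 + 1×6 = 42; y[4] = 4×4 + 1×3 = 19; y[5] = 1×4 = 4

[6, 39, 46, 42, 19, 4]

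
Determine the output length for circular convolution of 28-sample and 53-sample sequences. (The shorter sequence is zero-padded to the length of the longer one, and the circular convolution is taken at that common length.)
Circular convolution (zero-padding the shorter input) has length max(m, n) = max(28, 53) = 53

53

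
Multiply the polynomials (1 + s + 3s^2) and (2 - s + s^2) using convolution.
Ascending coefficients: a = [1, 1, 3], b = [2, -1, 1]. c[0] = 1×2 = 2; c[1] = 1×-1 + 1×2 = 1; c[2] = 1×1 + 1×-1 + 3×2 = 6; c[3] = 1×1 + 3×-1 = -2; c[4] = 3×1 = 3. Result coefficients: [2, 1, 6, -2, 3] → 2 + s + 6s^2 - 2s^3 + 3s^4

2 + s + 6s^2 - 2s^3 + 3s^4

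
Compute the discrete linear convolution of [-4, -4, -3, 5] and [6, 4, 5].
y[0] = -4×6 = -24; y[1] = -4×4 + -4×6 = -40; y[2] = -4×5 + -4×4 + -3×6 = -54; y[3] = -4×5 + -3×4 + 5×6 = -2; y[4] = -3×5 + 5×4 = 5; y[5] = 5×5 = 25

[-24, -40, -54, -2, 5, 25]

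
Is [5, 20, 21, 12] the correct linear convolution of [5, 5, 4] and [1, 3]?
Recompute linear convolution of [5, 5, 4] and [1, 3]: y[0] = 5×1 = 5; y[1] = 5×3 + 5×1 = 20; y[2] = 5×3 + 4×1 = 19; y[3] = 4×3 = 12 → [5, 20, 19, 12]. Compare to given [5, 20, 21, 12]: they differ at index 2: given 21, correct 19, so answer: No

No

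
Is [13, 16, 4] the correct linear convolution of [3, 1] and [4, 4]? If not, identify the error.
Recompute linear convolution of [3, 1] and [4, 4]: y[0] = 3×4 = 12; y[1] = 3×4 + 1×4 = 16; y[2] = 1×4 = 4 → [12, 16, 4]. Compare to given [13, 16, 4]: they differ at index 0: given 13, correct 12, so answer: No

No. Error at index 0: given 13, correct 12.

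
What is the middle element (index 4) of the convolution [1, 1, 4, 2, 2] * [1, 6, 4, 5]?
Use y[k] = Σ_i a[i]·b[k-i] at k=4. y[4] = 1×5 + 4×4 + 2×6 + 2×1 = 35

35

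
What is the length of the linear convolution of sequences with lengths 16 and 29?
Linear/full convolution length: m + n - 1 = 16 + 29 - 1 = 44

44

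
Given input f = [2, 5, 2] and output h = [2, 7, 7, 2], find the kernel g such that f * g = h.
Output length 4 = len(f) + len(g) - 1 ⇒ len(g) = 2. Solve g forward using g[k] = (h[k] - Σ_{i≥1} f[i]·g[k-i]) / f[0]: g[0] = h[0] / f[0] = 2 / 2 = 1; g[1] = (h[1] - 5×1) / f[0] = (7 - 5×1) / 2 = 1. So g = [1, 1]. Forward-check [2, 5, 2] * [1, 1]: h[0] = 2×1 = 2; h[1] = 2×1 + 5×1 = 7; h[2] = 5×1 + 2×1 = 7; h[3] = 2×1 = 2 → [2, 7, 7, 2] ✓

[1, 1]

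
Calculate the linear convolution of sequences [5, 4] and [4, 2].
y[0] = 5×4 = 20; y[1] = 5×2 + 4×4 = 26; y[2] = 4×2 = 8

[20, 26, 8]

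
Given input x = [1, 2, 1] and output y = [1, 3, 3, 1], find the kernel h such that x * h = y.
Output length 4 = len(x) + len(h) - 1 ⇒ len(h) = 2. Solve h forward using h[k] = (y[k] - Σ_{i≥1} x[i]·h[k-i]) / x[0]: h[0] = y[0] / x[0] = 1 / 1 = 1; h[1] = (y[1] - 2×1) / x[0] = (3 - 2×1) / 1 = 1. So h = [1, 1]. Forward-check [1, 2, 1] * [1, 1]: y[0] = 1×1 = 1; y[1] = 1×1 + 2×1 = 3; y[2] = 2×1 + 1×1 = 3; y[3] = 1×1 = 1 → [1, 3, 3, 1] ✓

[1, 1]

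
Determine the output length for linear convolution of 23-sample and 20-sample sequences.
Linear/full convolution length: m + n - 1 = 23 + 20 - 1 = 42

42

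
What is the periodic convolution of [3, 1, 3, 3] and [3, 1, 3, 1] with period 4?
Use y[k] = Σ_j f[j]·g[(k-j) mod 4]. y[0] = 3×3 + 1×1 + 3×3 + 3×1 = 22; y[1] = 3×1 + 1×3 + 3×1 + 3×3 = 18; y[2] = 3×3 + 1×1 + 3×3 + 3×1 = 22; y[3] = 3×1 + 1×3 + 3×1 + 3×3 = 18. Result: [22, 18, 22, 18]

[22, 18, 22, 18]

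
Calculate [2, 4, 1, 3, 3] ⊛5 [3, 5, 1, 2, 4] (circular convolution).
Use y[k] = Σ_j a[j]·b[(k-j) mod 5]. y[0] = 2×3 + 4×4 + 1×2 + 3×1 + 3×5 = 42; y[1] = 2×5 + 4×3 + 1×4 + 3×2 + 3×1 = 35; y[2] = 2×1 + 4×5 + 1×3 + 3×4 + 3×2 = 43; y[3] = 2×2 + 4×1 + 1×5 + 3×3 + 3×4 = 34; y[4] = 2×4 + 4×2 + 1×1 + 3×5 + 3×3 = 41. Result: [42, 35, 43, 34, 41]

[42, 35, 43, 34, 41]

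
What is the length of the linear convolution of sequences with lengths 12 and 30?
Linear/full convolution length: m + n - 1 = 12 + 30 - 1 = 41

41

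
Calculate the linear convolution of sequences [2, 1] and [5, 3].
y[0] = 2×5 = 10; y[1] = 2×3 + 1×5 = 11; y[2] = 1×3 = 3

[10, 11, 3]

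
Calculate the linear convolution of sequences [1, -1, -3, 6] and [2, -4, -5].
y[0] = 1×2 = 2; y[1] = 1×-4 + -1×2 = -6; y[2] = 1×-5 + -1×-4 + -3×2 = -7; y[3] = -1×-5 + -3×-4 + 6×2 = 29; y[4] = -3×-5 + 6×-4 = -9; y[5] = 6×-5 = -30

[2, -6, -7, 29, -9, -30]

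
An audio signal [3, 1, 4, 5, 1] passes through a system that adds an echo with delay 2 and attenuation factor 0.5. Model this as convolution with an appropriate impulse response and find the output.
Direct-path + delayed-attenuated-path model → impulse response h = [1, 0, 0.5] (1 at lag 0, 0.5 at lag 2). Output y[n] = x[n] + 0.5·x[n - 2] (with x[n] = 0 outside 0..4): y[0] = 3 + 0.5×0 = 3; y[1] = 1 + 0.5×0 = 1; y[2] = 4 + 0.5×3 = 5.5; y[3] = 5 + 0.5×1 = 5.5; y[4] = 1 + 0.5×4 = 3.0; y[5] = 0 + 0.5×5 = 2.5; y[6] = 0 + 0.5×1 = 0.5. So y = [3, 1, 5.5, 5.5, 3.0, 2.5, 0.5]

[3, 1, 5.5, 5.5, 3.0, 2.5, 0.5]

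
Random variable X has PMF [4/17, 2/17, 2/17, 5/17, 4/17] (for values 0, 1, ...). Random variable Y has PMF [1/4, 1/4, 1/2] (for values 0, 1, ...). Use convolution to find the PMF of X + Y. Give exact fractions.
P(X+Y=k) = Σ_i P(X=i)·P(Y=k-i) — a convolution of [4/17, 2/17, 2/17, 5/17, 4/17] and [1/4, 1/4, 1/2]. P(X+Y=0) = (4/17)×(1/4) = 1/17; P(X+Y=1) = (4/17)×(1/4) + (2/17)×(1/4) = 1/17 + 1/34 = 3/34; P(X+Y=2) = (4/17)×(1/2) + (2/17)×(1/4) + (2/17)×(1/4) = 2/17 + 1/34 + 1/34 = 3/17; P(X+Y=3) = (2/17)×(1/2) + (2/17)×(1/4) + (5/17)×(1/4) = 1/17 + 1/34 + 5/68 = 11/68; P(X+Y=4) = (2/17)×(1/2) + (5/17)×(1/4) + (4/17)×(1/4) = 1/17 + 5/68 + 1/17 = 13/68; P(X+Y=5) = (5/17)×(1/2) + (4/17)×(1/4) = 5/34 + 1/17 = 7/34; P(X+Y=6) = (4/17)×(1/2) = 2/17. PMF: [1/17, 3/34, 3/17, 11/68, 13/68, 7/34, 2/17] (sums to 1 ✓)

[1/17, 3/34, 3/17, 11/68, 13/68, 7/34, 2/17]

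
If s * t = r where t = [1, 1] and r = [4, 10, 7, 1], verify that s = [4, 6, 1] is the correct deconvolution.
Forward-compute [4, 6, 1] * [1, 1]: r[0] = 4×1 = 4; r[1] = 4×1 + 6×1 = 10; r[2] = 6×1 + 1×1 = 7; r[3] = 1×1 = 1 → [4, 10, 7, 1]. Matches given r = [4, 10, 7, 1], so verified.

Verified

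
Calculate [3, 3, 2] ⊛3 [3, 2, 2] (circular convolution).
Use y[k] = Σ_j a[j]·b[(k-j) mod 3]. y[0] = 3×3 + 3×2 + 2×2 = 19; y[1] = 3×2 + 3×3 + 2×2 = 19; y[2] = 3×2 + 3×2 + 2×3 = 18. Result: [19, 19, 18]

[19, 19, 18]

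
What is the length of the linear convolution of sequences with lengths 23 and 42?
Linear/full convolution length: m + n - 1 = 23 + 42 - 1 = 64

64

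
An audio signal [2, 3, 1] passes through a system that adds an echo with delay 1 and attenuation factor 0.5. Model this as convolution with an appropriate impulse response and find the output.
Direct-path + delayed-attenuated-path model → impulse response h = [1, 0.5] (1 at lag 0, 0.5 at lag 1). Output y[n] = x[n] + 0.5·x[n - 1] (with x[n] = 0 outside 0..2): y[0] = 2 + 0.5×0 = 2; y[1] = 3 + 0.5×2 = 4.0; y[2] = 1 + 0.5×3 = 2.5; y[3] = 0 + 0.5×1 = 0.5. So y = [2, 4.0, 2.5, 0.5]

[2, 4.0, 2.5, 0.5]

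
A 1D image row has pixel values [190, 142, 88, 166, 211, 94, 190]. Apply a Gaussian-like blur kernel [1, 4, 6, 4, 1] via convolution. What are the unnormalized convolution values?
Convolve image row [190, 142, 88, 166, 211, 94, 190] with kernel [1, 4, 6, 4, 1]: y[0] = 190×1 = 190; y[1] = 190×4 + 142×1 = 902; y[2] = 190×6 + 142×4 + 88×1 = 1796; y[3] = 190×4 + 142×6 + 88×4 + 166×1 = 2130; y[4] = 190×1 + 142×4 + 88×6 + 166×4 + 211×1 = 2161; y[5] = 142×1 + 88×4 + 166×6 + 211×4 + 94×1 = 2428; y[6] = 88×1 + 166×4 + 211×6 + 94×4 + 190×1 = 2584; y[7] = 166×1 + 211×4 + 94×6 + 190×4 = 2334; y[8] = 211×1 + 94×4 + 190×6 = 1727; y[9] = 94×1 + 190×4 = 854; y[10] = 190×1 = 190 → [190, 902, 1796, 2130, 2161, 2428, 2584, 2334, 1727, 854, 190]. Normalization factor = sum(kernel) = 16.

[190, 902, 1796, 2130, 2161, 2428, 2584, 2334, 1727, 854, 190]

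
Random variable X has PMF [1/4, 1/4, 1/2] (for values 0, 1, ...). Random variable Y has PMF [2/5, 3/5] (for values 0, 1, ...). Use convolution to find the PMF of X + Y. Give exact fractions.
P(X+Y=k) = Σ_i P(X=i)·P(Y=k-i) — a convolution of [1/4, 1/4, 1/2] and [2/5, 3/5]. P(X+Y=0) = (1/4)×(2/5) = 1/10; P(X+Y=1) = (1/4)×(3/5) + (1/4)×(2/5) = 3/20 + 1/10 = 1/4; P(X+Y=2) = (1/4)×(3/5) + (1/2)×(2/5) = 3/20 + 1/5 = 7/20; P(X+Y=3) = (1/2)×(3/5) = 3/10. PMF: [1/10, 1/4, 7/20, 3/10] (sums to 1 ✓)

[1/10, 1/4, 7/20, 3/10]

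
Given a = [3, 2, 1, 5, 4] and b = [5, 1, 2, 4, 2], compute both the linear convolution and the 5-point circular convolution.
Linear: y_lin[0] = 3×5 = 15; y_lin[1] = 3×1 + 2×5 = 13; y_lin[2] = 3×2 + 2×1 + 1×5 = 13; y_lin[3] = 3×4 + 2×2 + 1×1 + 5×5 = 42; y_lin[4] = 3×2 + 2×4 + 1×2 + 5×1 + 4×5 = 41; y_lin[5] = 2×2 + 1×4 + 5×2 + 4×1 = 22; y_lin[6] = 1×2 + 5×4 + 4×2 = 30; y_lin[7] = 5×2 + 4×4 = 26; y_lin[8] = 4×2 = 8 → [15, 13, 13, 42, 41, 22, 30, 26, 8]. Circular (length 5): y[0] = 3×5 + 2×2 + 1×4 + 5×2 + 4×1 = 37; y[1] = 3×1 + 2×5 + 1×2 + 5×4 + 4×2 = 43; y[2] = 3×2 + 2×1 + 1×5 + 5×2 + 4×4 = 39; y[3] = 3×4 + 2×2 + 1×1 + 5×5 + 4×2 = 50; y[4] = 3×2 + 2×4 + 1×2 + 5×1 + 4×5 = 41 → [37, 43, 39, 50, 41]

Linear: [15, 13, 13, 42, 41, 22, 30, 26, 8], Circular: [37, 43, 39, 50, 41]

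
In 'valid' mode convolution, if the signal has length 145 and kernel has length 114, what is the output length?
'Valid' mode counts only positions where the kernel fully overlaps the signal: m - n + 1 = 145 - 114 + 1 = 32

32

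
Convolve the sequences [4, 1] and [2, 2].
y[0] = 4×2 = 8; y[1] = 4×2 + 1×2 = 10; y[2] = 1×2 = 2

[8, 10, 2]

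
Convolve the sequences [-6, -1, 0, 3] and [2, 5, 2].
y[0] = -6×2 = -12; y[1] = -6×5 + -1×2 = -32; y[2] = -6×2 + -1×5 + 0×2 = -17; y[3] = -1×2 + 0×5 + 3×2 = 4; y[4] = 0×2 + 3×5 = 15; y[5] = 3×2 = 6

[-12, -32, -17, 4, 15, 6]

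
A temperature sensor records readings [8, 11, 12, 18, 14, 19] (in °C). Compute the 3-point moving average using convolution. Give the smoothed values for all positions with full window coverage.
3-point moving average kernel = [1, 1, 1]. Apply in 'valid' mode (full window coverage): avg[0] = (8 + 11 + 12) / 3 = 10.33; avg[1] = (11 + 12 + 18) / 3 = 13.67; avg[2] = (12 + 18 + 14) / 3 = 14.67; avg[3] = (18 + 14 + 19) / 3 = 17.0. Smoothed values: [10.33, 13.67, 14.67, 17.0]

[10.33, 13.67, 14.67, 17.0]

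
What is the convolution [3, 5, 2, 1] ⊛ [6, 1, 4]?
y[0] = 3×6 = 18; y[1] = 3×1 + 5×6 = 33; y[2] = 3×4 + 5×1 + 2×6 = 29; y[3] = 5×4 + 2×1 + 1×6 = 28; y[4] = 2×4 + 1×1 = 9; y[5] = 1×4 = 4

[18, 33, 29, 28, 9, 4]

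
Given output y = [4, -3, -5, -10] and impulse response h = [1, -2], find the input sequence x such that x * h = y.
Deconvolve y=[4, -3, -5, -10] by h=[1, -2]. Since h[0]=1, solve forward: x[0] = y[0] / 1 = 4; x[1] = (y[1] - 4×-2) / 1 = 5; x[2] = (y[2] - 5×-2) / 1 = 5. So x = [4, 5, 5]. Check by forward convolution: y[0] = 4×1 = 4; y[1] = 4×-2 + 5×1 = -3; y[2] = 5×-2 + 5×1 = -5; y[3] = 5×-2 = -10

[4, 5, 5]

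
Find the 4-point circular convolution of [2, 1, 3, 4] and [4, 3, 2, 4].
Use y[k] = Σ_j s[j]·t[(k-j) mod 4]. y[0] = 2×4 + 1×4 + 3×2 + 4×3 = 30; y[1] = 2×3 + 1×4 + 3×4 + 4×2 = 30; y[2] = 2×2 + 1×3 + 3×4 + 4×4 = 35; y[3] = 2×4 + 1×2 + 3×3 + 4×4 = 35. Result: [30, 30, 35, 35]

[30, 30, 35, 35]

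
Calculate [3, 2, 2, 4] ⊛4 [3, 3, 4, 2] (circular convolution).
Use y[k] = Σ_j x[j]·h[(k-j) mod 4]. y[0] = 3×3 + 2×2 + 2×4 + 4×3 = 33; y[1] = 3×3 + 2×3 + 2×2 + 4×4 = 35; y[2] = 3×4 + 2×3 + 2×3 + 4×2 = 32; y[3] = 3×2 + 2×4 + 2×3 + 4×3 = 32. Result: [33, 35, 32, 32]

[33, 35, 32, 32]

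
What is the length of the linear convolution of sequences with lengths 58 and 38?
Linear/full convolution length: m + n - 1 = 58 + 38 - 1 = 95

95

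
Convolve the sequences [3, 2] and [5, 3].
y[0] = 3×5 = 15; y[1] = 3×3 + 2×5 = 19; y[2] = 2×3 = 6

[15, 19, 6]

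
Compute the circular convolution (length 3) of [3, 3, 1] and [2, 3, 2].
Use y[k] = Σ_j u[j]·v[(k-j) mod 3]. y[0] = 3×2 + 3×2 + 1×3 = 15; y[1] = 3×3 + 3×2 + 1×2 = 17; y[2] = 3×2 + 3×3 + 1×2 = 17. Result: [15, 17, 17]

[15, 17, 17]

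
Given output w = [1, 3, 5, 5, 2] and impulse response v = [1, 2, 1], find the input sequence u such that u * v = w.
Deconvolve w=[1, 3, 5, 5, 2] by v=[1, 2, 1]. Since v[0]=1, solve forward: u[0] = w[0] / 1 = 1; u[1] = (w[1] - 1×2) / 1 = 1; u[2] = (w[2] - 1×2 - 1×1) / 1 = 2. So u = [1, 1, 2]. Check by forward convolution: w[0] = 1×1 = 1; w[1] = 1×2 + 1×1 = 3; w[2] = 1×1 + 1×2 + 2×1 = 5; w[3] = 1×1 + 2×2 = 5; w[4] = 2×1 = 2

[1, 1, 2]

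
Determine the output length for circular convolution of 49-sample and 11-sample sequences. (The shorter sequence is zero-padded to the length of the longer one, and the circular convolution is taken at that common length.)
Circular convolution (zero-padding the shorter input) has length max(m, n) = max(49, 11) = 49

49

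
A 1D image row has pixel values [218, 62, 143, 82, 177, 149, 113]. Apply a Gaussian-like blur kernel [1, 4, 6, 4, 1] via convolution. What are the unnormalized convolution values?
Convolve image row [218, 62, 143, 82, 177, 149, 113] with kernel [1, 4, 6, 4, 1]: y[0] = 218×1 = 218; y[1] = 218×4 + 62×1 = 934; y[2] = 218×6 + 62×4 + 143×1 = 1699; y[3] = 218×4 + 62×6 + 143×4 + 82×1 = 1898; y[4] = 218×1 + 62×4 + 143×6 + 82×4 + 177×1 = 1829; y[5] = 62×1 + 143×4 + 82×6 + 177×4 + 149×1 = 1983; y[6] = 143×1 + 82×4 + 177×6 + 149×4 + 113×1 = 2242; y[7] = 82×1 + 177×4 + 149×6 + 113×4 = 2136; y[8] = 177×1 + 149×4 + 113×6 = 1451; y[9] = 149×1 + 113×4 = 601; y[10] = 113×1 = 113 → [218, 934, 1699, 1898, 1829, 1983, 2242, 2136, 1451, 601, 113]. Normalization factor = sum(kernel) = 16.

[218, 934, 1699, 1898, 1829, 1983, 2242, 2136, 1451, 601, 113]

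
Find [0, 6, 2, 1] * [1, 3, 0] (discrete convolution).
y[0] = 0×1 = 0; y[1] = 0×3 + 6×1 = 6; y[2] = 0×0 + 6×3 + 2×1 = 20; y[3] = 6×0 + 2×3 + 1×1 = 7; y[4] = 2×0 + 1×3 = 3; y[5] = 1×0 = 0

[0, 6, 20, 7, 3, 0]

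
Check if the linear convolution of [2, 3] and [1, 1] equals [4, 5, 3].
Recompute linear convolution of [2, 3] and [1, 1]: y[0] = 2×1 = 2; y[1] = 2×1 + 3×1 = 5; y[2] = 3×1 = 3 → [2, 5, 3]. Compare to given [4, 5, 3]: they differ at index 0: given 4, correct 2, so answer: No

No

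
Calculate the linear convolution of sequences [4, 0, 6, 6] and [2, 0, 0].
y[0] = 4×2 = 8; y[1] = 4×0 + 0×2 = 0; y[2] = 4×0 + 0×0 + 6×2 = 12; y[3] = 0×0 + 6×0 + 6×2 = 12; y[4] = 6×0 + 6×0 = 0; y[5] = 6×0 = 0

[8, 0, 12, 12, 0, 0]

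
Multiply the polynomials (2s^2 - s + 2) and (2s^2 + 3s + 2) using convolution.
Ascending coefficients: a = [2, -1, 2], b = [2, 3, 2]. c[0] = 2×2 = 4; c[1] = 2×3 + -1×2 = 4; c[2] = 2×2 + -1×3 + 2×2 = 5; c[3] = -1×2 + 2×3 = 4; c[4] = 2×2 = 4. Result coefficients: [4, 4, 5, 4, 4] → 4s^4 + 4s^3 + 5s^2 + 4s + 4

4s^4 + 4s^3 + 5s^2 + 4s + 4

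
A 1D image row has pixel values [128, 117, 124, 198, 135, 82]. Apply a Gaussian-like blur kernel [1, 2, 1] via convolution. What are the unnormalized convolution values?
Convolve image row [128, 117, 124, 198, 135, 82] with kernel [1, 2, 1]: y[0] = 128×1 = 128; y[1] = 128×2 + 117×1 = 373; y[2] = 128×1 + 117×2 + 124×1 = 486; y[3] = 117×1 + 124×2 + 198×1 = 563; y[4] = 124×1 + 198×2 + 135×1 = 655; y[5] = 198×1 + 135×2 + 82×1 = 550; y[6] = 135×1 + 82×2 = 299; y[7] = 82×1 = 82 → [128, 373, 486, 563, 655, 550, 299, 82]. Normalization factor = sum(kernel) = 4.

[128, 373, 486, 563, 655, 550, 299, 82]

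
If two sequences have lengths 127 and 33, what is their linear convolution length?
Linear/full convolution length: m + n - 1 = 127 + 33 - 1 = 159

159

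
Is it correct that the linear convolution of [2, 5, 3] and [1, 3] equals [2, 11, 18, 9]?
Recompute linear convolution of [2, 5, 3] and [1, 3]: y[0] = 2×1 = 2; y[1] = 2×3 + 5×1 = 11; y[2] = 5×3 + 3×1 = 18; y[3] = 3×3 = 9 → [2, 11, 18, 9]. Given [2, 11, 18, 9] matches, so answer: Yes

Yes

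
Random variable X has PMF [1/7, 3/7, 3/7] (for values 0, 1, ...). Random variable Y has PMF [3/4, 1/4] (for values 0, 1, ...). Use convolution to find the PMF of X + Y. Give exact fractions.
P(X+Y=k) = Σ_i P(X=i)·P(Y=k-i) — a convolution of [1/7, 3/7, 3/7] and [3/4, 1/4]. P(X+Y=0) = (1/7)×(3/4) = 3/28; P(X+Y=1) = (1/7)×(1/4) + (3/7)×(3/4) = 1/28 + 9/28 = 5/14; P(X+Y=2) = (3/7)×(1/4) + (3/7)×(3/4) = 3/28 + 9/28 = 3/7; P(X+Y=3) = (3/7)×(1/4) = 3/28. PMF: [3/28, 5/14, 3/7, 3/28] (sums to 1 ✓)

[3/28, 5/14, 3/7, 3/28]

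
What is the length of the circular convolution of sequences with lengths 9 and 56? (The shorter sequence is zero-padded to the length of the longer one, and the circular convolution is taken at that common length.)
Circular convolution (zero-padding the shorter input) has length max(m, n) = max(9, 56) = 56

56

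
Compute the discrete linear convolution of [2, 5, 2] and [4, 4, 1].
y[0] = 2×4 = 8; y[1] = 2×4 + 5×4 = 28; y[2] = 2×1 + 5×4 + 2×4 = 30; y[3] = 5×1 + 2×4 = 13; y[4] = 2×1 = 2

[8, 28, 30, 13, 2]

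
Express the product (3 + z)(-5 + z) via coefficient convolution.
Ascending coefficients: a = [3, 1], b = [-5, 1]. c[0] = 3×-5 = -15; c[1] = 3×1 + 1×-5 = -2; c[2] = 1×1 = 1. Result coefficients: [-15, -2, 1] → -15 - 2z + z^2

-15 - 2z + z^2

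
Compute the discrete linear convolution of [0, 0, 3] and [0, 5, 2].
y[0] = 0×0 = 0; y[1] = 0×5 + 0×0 = 0; y[2] = 0×2 + 0×5 + 3×0 = 0; y[3] = 0×2 + 3×5 = 15; y[4] = 3×2 = 6

[0, 0, 0, 15, 6]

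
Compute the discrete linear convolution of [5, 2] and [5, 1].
y[0] = 5×5 = 25; y[1] = 5×1 + 2×5 = 15; y[2] = 2×1 = 2

[25, 15, 2]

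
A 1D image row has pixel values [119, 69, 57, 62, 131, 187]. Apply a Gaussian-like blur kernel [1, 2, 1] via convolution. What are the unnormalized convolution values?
Convolve image row [119, 69, 57, 62, 131, 187] with kernel [1, 2, 1]: y[0] = 119×1 = 119; y[1] = 119×2 + 69×1 = 307; y[2] = 119×1 + 69×2 + 57×1 = 314; y[3] = 69×1 + 57×2 + 62×1 = 245; y[4] = 57×1 + 62×2 + 131×1 = 312; y[5] = 62×1 + 131×2 + 187×1 = 511; y[6] = 131×1 + 187×2 = 505; y[7] = 187×1 = 187 → [119, 307, 314, 245, 312, 511, 505, 187]. Normalization factor = sum(kernel) = 4.

[119, 307, 314, 245, 312, 511, 505, 187]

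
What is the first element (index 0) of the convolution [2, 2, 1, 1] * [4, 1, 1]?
Use y[k] = Σ_i a[i]·b[k-i] at k=0. y[0] = 2×4 = 8

8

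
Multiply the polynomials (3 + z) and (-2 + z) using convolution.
Ascending coefficients: a = [3, 1], b = [-2, 1]. c[0] = 3×-2 = -6; c[1] = 3×1 + 1×-2 = 1; c[2] = 1×1 = 1. Result coefficients: [-6, 1, 1] → -6 + z + z^2

-6 + z + z^2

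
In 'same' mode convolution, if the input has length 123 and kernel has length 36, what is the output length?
'Same' mode returns an output with the same length as the input: 123

123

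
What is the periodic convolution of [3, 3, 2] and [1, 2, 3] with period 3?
Use y[k] = Σ_j f[j]·g[(k-j) mod 3]. y[0] = 3×1 + 3×3 + 2×2 = 16; y[1] = 3×2 + 3×1 + 2×3 = 15; y[2] = 3×3 + 3×2 + 2×1 = 17. Result: [16, 15, 17]

[16, 15, 17]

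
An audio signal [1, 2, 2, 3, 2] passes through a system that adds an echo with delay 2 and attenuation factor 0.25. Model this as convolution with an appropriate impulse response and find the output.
Direct-path + delayed-attenuated-path model → impulse response h = [1, 0, 0.25] (1 at lag 0, 0.25 at lag 2). Output y[n] = x[n] + 0.25·x[n - 2] (with x[n] = 0 outside 0..4): y[0] = 1 + 0.25×0 = 1; y[1] = 2 + 0.25×0 = 2; y[2] = 2 + 0.25×1 = 2.25; y[3] = 3 + 0.25×2 = 3.5; y[4] = 2 + 0.25×2 = 2.5; y[5] = 0 + 0.25×3 = 0.75; y[6] = 0 + 0.25×2 = 0.5. So y = [1, 2, 2.25, 3.5, 2.5, 0.75, 0.5]

[1, 2, 2.25, 3.5, 2.5, 0.75, 0.5]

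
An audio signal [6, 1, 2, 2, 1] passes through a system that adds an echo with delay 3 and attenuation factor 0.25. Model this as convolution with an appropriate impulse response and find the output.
Direct-path + delayed-attenuated-path model → impulse response h = [1, 0, 0, 0.25] (1 at lag 0, 0.25 at lag 3). Output y[n] = x[n] + 0.25·x[n - 3] (with x[n] = 0 outside 0..4): y[0] = 6 + 0.25×0 = 6; y[1] = 1 + 0.25×0 = 1; y[2] = 2 + 0.25×0 = 2; y[3] = 2 + 0.25×6 = 3.5; y[4] = 1 + 0.25×1 = 1.25; y[5] = 0 + 0.25×2 = 0.5; y[6] = 0 + 0.25×2 = 0.5; y[7] = 0 + 0.25×1 = 0.25. So y = [6, 1, 2, 3.5, 1.25, 0.5, 0.5, 0.25]

[6, 1, 2, 3.5, 1.25, 0.5, 0.5, 0.25]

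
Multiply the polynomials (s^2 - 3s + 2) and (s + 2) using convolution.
Ascending coefficients: a = [2, -3, 1], b = [2, 1]. c[0] = 2×2 = 4; c[1] = 2×1 + -3×2 = -4; c[2] = -3×1 + 1×2 = -1; c[3] = 1×1 = 1. Result coefficients: [4, -4, -1, 1] → s^3 - s^2 - 4s + 4

s^3 - s^2 - 4s + 4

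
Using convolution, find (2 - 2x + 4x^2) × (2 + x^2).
Ascending coefficients: a = [2, -2, 4], b = [2, 0, 1]. c[0] = 2×2 = 4; c[1] = 2×0 + -2×2 = -4; c[2] = 2×1 + -2×0 + 4×2 = 10; c[3] = -2×1 + 4×0 = -2; c[4] = 4×1 = 4. Result coefficients: [4, -4, 10, -2, 4] → 4 - 4x + 10x^2 - 2x^3 + 4x^4

4 - 4x + 10x^2 - 2x^3 + 4x^4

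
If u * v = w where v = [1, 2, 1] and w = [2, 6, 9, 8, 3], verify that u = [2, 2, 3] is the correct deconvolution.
Forward-compute [2, 2, 3] * [1, 2, 1]: w[0] = 2×1 = 2; w[1] = 2×2 + 2×1 = 6; w[2] = 2×1 + 2×2 + 3×1 = 9; w[3] = 2×1 + 3×2 = 8; w[4] = 3×1 = 3 → [2, 6, 9, 8, 3]. Matches given w = [2, 6, 9, 8, 3], so verified.

Verified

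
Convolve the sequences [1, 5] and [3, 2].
y[0] = 1×3 = 3; y[1] = 1×2 + 5×3 = 17; y[2] = 5×2 = 10

[3, 17, 10]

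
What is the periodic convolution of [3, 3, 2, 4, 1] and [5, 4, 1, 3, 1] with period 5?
Use y[k] = Σ_j x[j]·h[(k-j) mod 5]. y[0] = 3×5 + 3×1 + 2×3 + 4×1 + 1×4 = 32; y[1] = 3×4 + 3×5 + 2×1 + 4×3 + 1×1 = 42; y[2] = 3×1 + 3×4 + 2×5 + 4×1 + 1×3 = 32; y[3] = 3×3 + 3×1 + 2×4 + 4×5 + 1×1 = 41; y[4] = 3×1 + 3×3 + 2×1 + 4×4 + 1×5 = 35. Result: [32, 42, 32, 41, 35]

[32, 42, 32, 41, 35]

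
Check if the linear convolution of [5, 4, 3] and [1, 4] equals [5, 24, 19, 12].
Recompute linear convolution of [5, 4, 3] and [1, 4]: y[0] = 5×1 = 5; y[1] = 5×4 + 4×1 = 24; y[2] = 4×4 + 3×1 = 19; y[3] = 3×4 = 12 → [5, 24, 19, 12]. Given [5, 24, 19, 12] matches, so answer: Yes

Yes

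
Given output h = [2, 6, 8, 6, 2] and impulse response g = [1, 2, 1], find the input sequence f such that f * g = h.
Deconvolve h=[2, 6, 8, 6, 2] by g=[1, 2, 1]. Since g[0]=1, solve forward: f[0] = h[0] / 1 = 2; f[1] = (h[1] - 2×2) / 1 = 2; f[2] = (h[2] - 2×2 - 2×1) / 1 = 2. So f = [2, 2, 2]. Check by forward convolution: h[0] = 2×1 = 2; h[1] = 2×2 + 2×1 = 6; h[2] = 2×1 + 2×2 + 2×1 = 8; h[3] = 2×1 + 2×2 = 6; h[4] = 2×1 = 2

[2, 2, 2]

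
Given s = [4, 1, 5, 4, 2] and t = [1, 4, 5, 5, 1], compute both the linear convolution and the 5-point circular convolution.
Linear: y_lin[0] = 4×1 = 4; y_lin[1] = 4×4 + 1×1 = 17; y_lin[2] = 4×5 + 1×4 + 5×1 = 29; y_lin[3] = 4×5 + 1×5 + 5×4 + 4×1 = 49; y_lin[4] = 4×1 + 1×5 + 5×5 + 4×4 + 2×1 = 52; y_lin[5] = 1×1 + 5×5 + 4×5 + 2×4 = 54; y_lin[6] = 5×1 + 4×5 + 2×5 = 35; y_lin[7] = 4×1 + 2×5 = 14; y_lin[8] = 2×1 = 2 → [4, 17, 29, 49, 52, 54, 35, 14, 2]. Circular (length 5): y[0] = 4×1 + 1×1 + 5×5 + 4×5 + 2×4 = 58; y[1] = 4×4 + 1×1 + 5×1 + 4×5 + 2×5 = 52; y[2] = 4×5 + 1×4 + 5×1 + 4×1 + 2×5 = 43; y[3] = 4×5 + 1×5 + 5×4 + 4×1 + 2×1 = 51; y[4] = 4×1 + 1×5 + 5×5 + 4×4 + 2×1 = 52 → [58, 52, 43, 51, 52]

Linear: [4, 17, 29, 49, 52, 54, 35, 14, 2], Circular: [58, 52, 43, 51, 52]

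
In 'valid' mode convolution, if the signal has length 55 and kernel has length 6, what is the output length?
'Valid' mode counts only positions where the kernel fully overlaps the signal: m - n + 1 = 55 - 6 + 1 = 50

50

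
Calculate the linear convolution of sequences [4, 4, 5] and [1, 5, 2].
y[0] = 4×1 = 4; y[1] = 4×5 + 4×1 = 24; y[2] = 4×2 + 4×5 + 5×1 = 33; y[3] = 4×2 + 5×5 = 33; y[4] = 5×2 = 10

[4, 24, 33, 33, 10]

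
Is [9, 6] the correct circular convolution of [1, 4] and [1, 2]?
Recompute circular convolution of [1, 4] and [1, 2]: y[0] = 1×1 + 4×2 = 9; y[1] = 1×2 + 4×1 = 6 → [9, 6]. Given [9, 6] matches, so answer: Yes

Yes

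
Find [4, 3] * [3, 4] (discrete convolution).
y[0] = 4×3 = 12; y[1] = 4×4 + 3×3 = 25; y[2] = 3×4 = 12

[12, 25, 12]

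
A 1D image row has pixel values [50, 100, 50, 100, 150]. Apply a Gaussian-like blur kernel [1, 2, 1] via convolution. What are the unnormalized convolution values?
Convolve image row [50, 100, 50, 100, 150] with kernel [1, 2, 1]: y[0] = 50×1 = 50; y[1] = 50×2 + 100×1 = 200; y[2] = 50×1 + 100×2 + 50×1 = 300; y[3] = 100×1 + 50×2 + 100×1 = 300; y[4] = 50×1 + 100×2 + 150×1 = 400; y[5] = 100×1 + 150×2 = 400; y[6] = 150×1 = 150 → [50, 200, 300, 300, 400, 400, 150]. Normalization factor = sum(kernel) = 4.

[50, 200, 300, 300, 400, 400, 150]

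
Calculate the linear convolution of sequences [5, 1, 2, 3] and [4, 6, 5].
y[0] = 5×4 = 20; y[1] = 5×6 + 1×4 = 34; y[2] = 5×5 + 1×6 + 2×4 = 39; y[3] = 1×5 + 2×6 + 3×4 = 29; y[4] = 2×5 + 3×6 = 28; y[5] = 3×5 = 15

[20, 34, 39, 29, 28, 15]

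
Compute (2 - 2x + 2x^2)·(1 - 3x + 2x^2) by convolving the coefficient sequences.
Ascending coefficients: a = [2, -2, 2], b = [1, -3, 2]. c[0] = 2×1 = 2; c[1] = 2×-3 + -2×1 = -8; c[2] = 2×2 + -2×-3 + 2×1 = 12; c[3] = -2×2 + 2×-3 = -10; c[4] = 2×2 = 4. Result coefficients: [2, -8, 12, -10, 4] → 2 - 8x + 12x^2 - 10x^3 + 4x^4

2 - 8x + 12x^2 - 10x^3 + 4x^4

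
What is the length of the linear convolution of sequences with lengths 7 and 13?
Linear/full convolution length: m + n - 1 = 7 + 13 - 1 = 19

19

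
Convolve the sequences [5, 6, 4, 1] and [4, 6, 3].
y[0] = 5×4 = 20; y[1] = 5×6 + 6×4 = 54; y[2] = 5×3 + 6×6 + 4×4 = 67; y[3] = 6×3 + 4×6 + 1×4 = 46; y[4] = 4×3 + 1×6 = 18; y[5] = 1×3 = 3

[20, 54, 67, 46, 18, 3]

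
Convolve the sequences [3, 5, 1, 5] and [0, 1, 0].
y[0] = 3×0 = 0; y[1] = 3×1 + 5×0 = 3; y[2] = 3×0 + 5×1 + 1×0 = 5; y[3] = 5×0 + 1×1 + 5×0 = 1; y[4] = 1×0 + 5×1 = 5; y[5] = 5×0 = 0

[0, 3, 5, 1, 5, 0]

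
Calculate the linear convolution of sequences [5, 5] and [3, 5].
y[0] = 5×3 = 15; y[1] = 5×5 + 5×3 = 40; y[2] = 5×5 = 25

[15, 40, 25]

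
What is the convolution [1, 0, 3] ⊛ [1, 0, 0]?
y[0] = 1×1 = 1; y[1] = 1×0 + 0×1 = 0; y[2] = 1×0 + 0×0 + 3×1 = 3; y[3] = 0×0 + 3×0 = 0; y[4] = 3×0 = 0

[1, 0, 3, 0, 0]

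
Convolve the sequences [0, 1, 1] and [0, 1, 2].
y[0] = 0×0 = 0; y[1] = 0×1 + 1×0 = 0; y[2] = 0×2 + 1×1 + 1×0 = 1; y[3] = 1×2 + 1×1 = 3; y[4] = 1×2 = 2

[0, 0, 1, 3, 2]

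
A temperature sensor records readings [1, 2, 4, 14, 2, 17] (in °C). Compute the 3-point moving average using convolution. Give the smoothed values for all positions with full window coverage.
3-point moving average kernel = [1, 1, 1]. Apply in 'valid' mode (full window coverage): avg[0] = (1 + 2 + 4) / 3 = 2.33; avg[1] = (2 + 4 + 14) / 3 = 6.67; avg[2] = (4 + 14 + 2) / 3 = 6.67; avg[3] = (14 + 2 + 17) / 3 = 11.0. Smoothed values: [2.33, 6.67, 6.67, 11.0]

[2.33, 6.67, 6.67, 11.0]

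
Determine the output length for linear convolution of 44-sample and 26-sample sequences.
Linear/full convolution length: m + n - 1 = 44 + 26 - 1 = 69

69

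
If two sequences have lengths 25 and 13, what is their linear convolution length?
Linear/full convolution length: m + n - 1 = 25 + 13 - 1 = 37

37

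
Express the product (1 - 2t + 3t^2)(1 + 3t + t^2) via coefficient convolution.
Ascending coefficients: a = [1, -2, 3], b = [1, 3, 1]. c[0] = 1×1 = 1; c[1] = 1×3 + -2×1 = 1; c[2] = 1×1 + -2×3 + 3×1 = -2; c[3] = -2×1 + 3×3 = 7; c[4] = 3×1 = 3. Result coefficients: [1, 1, -2, 7, 3] → 1 + t - 2t^2 + 7t^3 + 3t^4

1 + t - 2t^2 + 7t^3 + 3t^4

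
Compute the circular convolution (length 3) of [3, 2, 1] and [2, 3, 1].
Use y[k] = Σ_j x[j]·h[(k-j) mod 3]. y[0] = 3×2 + 2×1 + 1×3 = 11; y[1] = 3×3 + 2×2 + 1×1 = 14; y[2] = 3×1 + 2×3 + 1×2 = 11. Result: [11, 14, 11]

[11, 14, 11]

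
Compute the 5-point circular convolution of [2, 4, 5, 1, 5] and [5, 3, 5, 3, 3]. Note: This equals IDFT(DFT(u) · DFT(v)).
Either evaluate y[k] = Σ_j u[j]·v[(k-j) mod 5] directly, or use IDFT(DFT(u) · DFT(v)). y[0] = 2×5 + 4×3 + 5×3 + 1×5 + 5×3 = 57; y[1] = 2×3 + 4×5 + 5×3 + 1×3 + 5×5 = 69; y[2] = 2×5 + 4×3 + 5×5 + 1×3 + 5×3 = 65; y[3] = 2×3 + 4×5 + 5×3 + 1×5 + 5×3 = 61; y[4] = 2×3 + 4×3 + 5×5 + 1×3 + 5×5 = 71. Result: [57, 69, 65, 61, 71]

[57, 69, 65, 61, 71]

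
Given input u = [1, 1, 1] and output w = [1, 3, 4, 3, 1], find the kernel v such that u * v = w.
Output length 5 = len(u) + len(v) - 1 ⇒ len(v) = 3. Solve v forward using v[k] = (w[k] - Σ_{i≥1} u[i]·v[k-i]) / u[0]: v[0] = w[0] / u[0] = 1 / 1 = 1; v[1] = (w[1] - 1×1) / u[0] = (3 - 1×1) / 1 = 2; v[2] = (w[2] - 1×2 - 1×1) / u[0] = (4 - 1×2 - 1×1) / 1 = 1. So v = [1, 2, 1]. Forward-check [1, 1, 1] * [1, 2, 1]: w[0] = 1×1 = 1; w[1] = 1×2 + 1×1 = 3; w[2] = 1×1 + 1×2 + 1×1 = 4; w[3] = 1×1 + 1×2 = 3; w[4] = 1×1 = 1 → [1, 3, 4, 3, 1] ✓

[1, 2, 1]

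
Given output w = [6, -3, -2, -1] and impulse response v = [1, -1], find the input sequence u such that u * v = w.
Deconvolve w=[6, -3, -2, -1] by v=[1, -1]. Since v[0]=1, solve forward: u[0] = w[0] / 1 = 6; u[1] = (w[1] - 6×-1) / 1 = 3; u[2] = (w[2] - 3×-1) / 1 = 1. So u = [6, 3, 1]. Check by forward convolution: w[0] = 6×1 = 6; w[1] = 6×-1 + 3×1 = -3; w[2] = 3×-1 + 1×1 = -2; w[3] = 1×-1 = -1

[6, 3, 1]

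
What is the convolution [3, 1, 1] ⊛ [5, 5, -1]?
y[0] = 3×5 = 15; y[1] = 3×5 + 1×5 = 20; y[2] = 3×-1 + 1×5 + 1×5 = 7; y[3] = 1×-1 + 1×5 = 4; y[4] = 1×-1 = -1

[15, 20, 7, 4, -1]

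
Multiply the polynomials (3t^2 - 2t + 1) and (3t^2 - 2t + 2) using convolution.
Ascending coefficients: a = [1, -2, 3], b = [2, -2, 3]. c[0] = 1×2 = 2; c[1] = 1×-2 + -2×2 = -6; c[2] = 1×3 + -2×-2 + 3×2 = 13; c[3] = -2×3 + 3×-2 = -12; c[4] = 3×3 = 9. Result coefficients: [2, -6, 13, -12, 9] → 9t^4 - 12t^3 + 13t^2 - 6t + 2

9t^4 - 12t^3 + 13t^2 - 6t + 2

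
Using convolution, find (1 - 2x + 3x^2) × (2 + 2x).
Ascending coefficients: a = [1, -2, 3], b = [2, 2]. c[0] = 1×2 = 2; c[1] = 1×2 + -2×2 = -2; c[2] = -2×2 + 3×2 = 2; c[3] = 3×2 = 6. Result coefficients: [2, -2, 2, 6] → 2 - 2x + 2x^2 + 6x^3

2 - 2x + 2x^2 + 6x^3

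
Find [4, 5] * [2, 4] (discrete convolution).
y[0] = 4×2 = 8; y[1] = 4×4 + 5×2 = 26; y[2] = 5×4 = 20

[8, 26, 20]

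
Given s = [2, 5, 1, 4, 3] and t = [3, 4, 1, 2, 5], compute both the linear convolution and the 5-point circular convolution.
Linear: y_lin[0] = 2×3 = 6; y_lin[1] = 2×4 + 5×3 = 23; y_lin[2] = 2×1 + 5×4 + 1×3 = 25; y_lin[3] = 2×2 + 5×1 + 1×4 + 4×3 = 25; y_lin[4] = 2×5 + 5×2 + 1×1 + 4×4 + 3×3 = 46; y_lin[5] = 5×5 + 1×2 + 4×1 + 3×4 = 43; y_lin[6] = 1×5 + 4×2 + 3×1 = 16; y_lin[7] = 4×5 + 3×2 = 26; y_lin[8] = 3×5 = 15 → [6, 23, 25, 25, 46, 43, 16, 26, 15]. Circular (length 5): y[0] = 2×3 + 5×5 + 1×2 + 4×1 + 3×4 = 49; y[1] = 2×4 + 5×3 + 1×5 + 4×2 + 3×1 = 39; y[2] = 2×1 + 5×4 + 1×3 + 4×5 + 3×2 = 51; y[3] = 2×2 + 5×1 + 1×4 + 4×3 + 3×5 = 40; y[4] = 2×5 + 5×2 + 1×1 + 4×4 + 3×3 = 46 → [49, 39, 51, 40, 46]

Linear: [6, 23, 25, 25, 46, 43, 16, 26, 15], Circular: [49, 39, 51, 40, 46]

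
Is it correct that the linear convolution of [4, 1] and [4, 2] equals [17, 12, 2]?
Recompute linear convolution of [4, 1] and [4, 2]: y[0] = 4×4 = 16; y[1] = 4×2 + 1×4 = 12; y[2] = 1×2 = 2 → [16, 12, 2]. Compare to given [17, 12, 2]: they differ at index 0: given 17, correct 16, so answer: No

No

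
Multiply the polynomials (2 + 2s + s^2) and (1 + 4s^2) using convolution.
Ascending coefficients: a = [2, 2, 1], b = [1, 0, 4]. c[0] = 2×1 = 2; c[1] = 2×0 + 2×1 = 2; c[2] = 2×4 + 2×0 + 1×1 = 9; c[3] = 2×4 + 1×0 = 8; c[4] = 1×4 = 4. Result coefficients: [2, 2, 9, 8, 4] → 2 + 2s + 9s^2 + 8s^3 + 4s^4

2 + 2s + 9s^2 + 8s^3 + 4s^4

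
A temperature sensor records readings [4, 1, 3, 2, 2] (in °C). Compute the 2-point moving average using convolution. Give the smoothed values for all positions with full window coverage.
2-point moving average kernel = [1, 1]. Apply in 'valid' mode (full window coverage): avg[0] = (4 + 1) / 2 = 2.5; avg[1] = (1 + 3) / 2 = 2.0; avg[2] = (3 + 2) / 2 = 2.5; avg[3] = (2 + 2) / 2 = 2.0. Smoothed values: [2.5, 2.0, 2.5, 2.0]

[2.5, 2.0, 2.5, 2.0]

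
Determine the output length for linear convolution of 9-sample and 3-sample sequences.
Linear/full convolution length: m + n - 1 = 9 + 3 - 1 = 11

11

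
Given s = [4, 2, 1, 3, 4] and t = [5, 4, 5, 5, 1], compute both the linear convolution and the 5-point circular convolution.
Linear: y_lin[0] = 4×5 = 20; y_lin[1] = 4×4 + 2×5 = 26; y_lin[2] = 4×5 + 2×4 + 1×5 = 33; y_lin[3] = 4×5 + 2×5 + 1×4 + 3×5 = 49; y_lin[4] = 4×1 + 2×5 + 1×5 + 3×4 + 4×5 = 51; y_lin[5] = 2×1 + 1×5 + 3×5 + 4×4 = 38; y_lin[6] = 1×1 + 3×5 + 4×5 = 36; y_lin[7] = 3×1 + 4×5 = 23; y_lin[8] = 4×1 = 4 → [20, 26, 33, 49, 51, 38, 36, 23, 4]. Circular (length 5): y[0] = 4×5 + 2×1 + 1×5 + 3×5 + 4×4 = 58; y[1] = 4×4 + 2×5 + 1×1 + 3×5 + 4×5 = 62; y[2] = 4×5 + 2×4 + 1×5 + 3×1 + 4×5 = 56; y[3] = 4×5 + 2×5 + 1×4 + 3×5 + 4×1 = 53; y[4] = 4×1 + 2×5 + 1×5 + 3×4 + 4×5 = 51 → [58, 62, 56, 53, 51]

Linear: [20, 26, 33, 49, 51, 38, 36, 23, 4], Circular: [58, 62, 56, 53, 51]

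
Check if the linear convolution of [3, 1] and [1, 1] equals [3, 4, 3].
Recompute linear convolution of [3, 1] and [1, 1]: y[0] = 3×1 = 3; y[1] = 3×1 + 1×1 = 4; y[2] = 1×1 = 1 → [3, 4, 1]. Compare to given [3, 4, 3]: they differ at index 2: given 3, correct 1, so answer: No

No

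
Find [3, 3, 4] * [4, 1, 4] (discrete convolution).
y[0] = 3×4 = 12; y[1] = 3×1 + 3×4 = 15; y[2] = 3×4 + 3×1 + 4×4 = 31; y[3] = 3×4 + 4×1 = 16; y[4] = 4×4 = 16

[12, 15, 31, 16, 16]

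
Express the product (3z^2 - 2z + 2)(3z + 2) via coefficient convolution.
Ascending coefficients: a = [2, -2, 3], b = [2, 3]. c[0] = 2×2 = 4; c[1] = 2×3 + -2×2 = 2; c[2] = -2×3 + 3×2 = 0; c[3] = 3×3 = 9. Result coefficients: [4, 2, 0, 9] → 9z^3 + 2z + 4

9z^3 + 2z + 4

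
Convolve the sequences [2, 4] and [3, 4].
y[0] = 2×3 = 6; y[1] = 2×4 + 4×3 = 20; y[2] = 4×4 = 16

[6, 20, 16]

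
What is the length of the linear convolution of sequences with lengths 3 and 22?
Linear/full convolution length: m + n - 1 = 3 + 22 - 1 = 24

24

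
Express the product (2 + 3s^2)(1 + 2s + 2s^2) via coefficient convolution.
Ascending coefficients: a = [2, 0, 3], b = [1, 2, 2]. c[0] = 2×1 = 2; c[1] = 2×2 + 0×1 = 4; c[2] = 2×2 + 0×2 + 3×1 = 7; c[3] = 0×2 + 3×2 = 6; c[4] = 3×2 = 6. Result coefficients: [2, 4, 7, 6, 6] → 2 + 4s + 7s^2 + 6s^3 + 6s^4

2 + 4s + 7s^2 + 6s^3 + 6s^4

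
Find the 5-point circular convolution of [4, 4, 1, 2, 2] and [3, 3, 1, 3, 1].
Use y[k] = Σ_j s[j]·t[(k-j) mod 5]. y[0] = 4×3 + 4×1 + 1×3 + 2×1 + 2×3 = 27; y[1] = 4×3 + 4×3 + 1×1 + 2×3 + 2×1 = 33; y[2] = 4×1 + 4×3 + 1×3 + 2×1 + 2×3 = 27; y[3] = 4×3 + 4×1 + 1×3 + 2×3 + 2×1 = 27; y[4] = 4×1 + 4×3 + 1×1 + 2×3 + 2×3 = 29. Result: [27, 33, 27, 27, 29]

[27, 33, 27, 27, 29]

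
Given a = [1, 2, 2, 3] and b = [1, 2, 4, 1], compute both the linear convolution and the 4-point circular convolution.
Linear: y_lin[0] = 1×1 = 1; y_lin[1] = 1×2 + 2×1 = 4; y_lin[2] = 1×4 + 2×2 + 2×1 = 10; y_lin[3] = 1×1 + 2×4 + 2×2 + 3×1 = 16; y_lin[4] = 2×1 + 2×4 + 3×2 = 16; y_lin[5] = 2×1 + 3×4 = 14; y_lin[6] = 3×1 = 3 → [1, 4, 10, 16, 16, 14, 3]. Circular (length 4): y[0] = 1×1 + 2×1 + 2×4 + 3×2 = 17; y[1] = 1×2 + 2×1 + 2×1 + 3×4 = 18; y[2] = 1×4 + 2×2 + 2×1 + 3×1 = 13; y[3] = 1×1 + 2×4 + 2×2 + 3×1 = 16 → [17, 18, 13, 16]

Linear: [1, 4, 10, 16, 16, 14, 3], Circular: [17, 18, 13, 16]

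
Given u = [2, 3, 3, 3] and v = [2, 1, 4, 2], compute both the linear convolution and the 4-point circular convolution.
Linear: y_lin[0] = 2×2 = 4; y_lin[1] = 2×1 + 3×2 = 8; y_lin[2] = 2×4 + 3×1 + 3×2 = 17; y_lin[3] = 2×2 + 3×4 + 3×1 + 3×2 = 25; y_lin[4] = 3×2 + 3×4 + 3×1 = 21; y_lin[5] = 3×2 + 3×4 = 18; y_lin[6] = 3×2 = 6 → [4, 8, 17, 25, 21, 18, 6]. Circular (length 4): y[0] = 2×2 + 3×2 + 3×4 + 3×1 = 25; y[1] = 2×1 + 3×2 + 3×2 + 3×4 = 26; y[2] = 2×4 + 3×1 + 3×2 + 3×2 = 23; y[3] = 2×2 + 3×4 + 3×1 + 3×2 = 25 → [25, 26, 23, 25]

Linear: [4, 8, 17, 25, 21, 18, 6], Circular: [25, 26, 23, 25]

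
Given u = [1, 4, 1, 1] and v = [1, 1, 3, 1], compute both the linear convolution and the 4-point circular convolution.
Linear: y_lin[0] = 1×1 = 1; y_lin[1] = 1×1 + 4×1 = 5; y_lin[2] = 1×3 + 4×1 + 1×1 = 8; y_lin[3] = 1×1 + 4×3 + 1×1 + 1×1 = 15; y_lin[4] = 4×1 + 1×3 + 1×1 = 8; y_lin[5] = 1×1 + 1×3 = 4; y_lin[6] = 1×1 = 1 → [1, 5, 8, 15, 8, 4, 1]. Circular (length 4): y[0] = 1×1 + 4×1 + 1×3 + 1×1 = 9; y[1] = 1×1 + 4×1 + 1×1 + 1×3 = 9; y[2] = 1×3 + 4×1 + 1×1 + 1×1 = 9; y[3] = 1×1 + 4×3 + 1×1 + 1×1 = 15 → [9, 9, 9, 15]

Linear: [1, 5, 8, 15, 8, 4, 1], Circular: [9, 9, 9, 15]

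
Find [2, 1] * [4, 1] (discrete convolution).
y[0] = 2×4 = 8; y[1] = 2×1 + 1×4 = 6; y[2] = 1×1 = 1

[8, 6, 1]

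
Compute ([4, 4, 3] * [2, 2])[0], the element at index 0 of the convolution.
Use y[k] = Σ_i a[i]·b[k-i] at k=0. y[0] = 4×2 = 8

8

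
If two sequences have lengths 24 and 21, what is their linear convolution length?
Linear/full convolution length: m + n - 1 = 24 + 21 - 1 = 44

44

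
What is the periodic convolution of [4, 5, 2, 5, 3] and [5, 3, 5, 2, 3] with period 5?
Use y[k] = Σ_j u[j]·v[(k-j) mod 5]. y[0] = 4×5 + 5×3 + 2×2 + 5×5 + 3×3 = 73; y[1] = 4×3 + 5×5 + 2×3 + 5×2 + 3×5 = 68; y[2] = 4×5 + 5×3 + 2×5 + 5×3 + 3×2 = 66; y[3] = 4×2 + 5×5 + 2×3 + 5×5 + 3×3 = 73; y[4] = 4×3 + 5×2 + 2×5 + 5×3 + 3×5 = 62. Result: [73, 68, 66, 73, 62]

[73, 68, 66, 73, 62]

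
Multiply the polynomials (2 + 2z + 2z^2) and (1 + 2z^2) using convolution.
Ascending coefficients: a = [2, 2, 2], b = [1, 0, 2]. c[0] = 2×1 = 2; c[1] = 2×0 + 2×1 = 2; c[2] = 2×2 + 2×0 + 2×1 = 6; c[3] = 2×2 + 2×0 = 4; c[4] = 2×2 = 4. Result coefficients: [2, 2, 6, 4, 4] → 2 + 2z + 6z^2 + 4z^3 + 4z^4

2 + 2z + 6z^2 + 4z^3 + 4z^4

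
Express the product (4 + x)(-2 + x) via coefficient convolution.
Ascending coefficients: a = [4, 1], b = [-2, 1]. c[0] = 4×-2 = -8; c[1] = 4×1 + 1×-2 = 2; c[2] = 1×1 = 1. Result coefficients: [-8, 2, 1] → -8 + 2x + x^2

-8 + 2x + x^2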